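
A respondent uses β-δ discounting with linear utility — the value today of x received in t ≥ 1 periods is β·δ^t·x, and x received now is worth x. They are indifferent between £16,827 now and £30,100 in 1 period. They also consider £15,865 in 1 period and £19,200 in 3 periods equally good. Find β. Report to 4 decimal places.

The second indifference involves only future payoffs, so β cancels: β·δ^1·15865 = β·δ^3·19200, giving δ^2 = 15865/19200 = 0.82630, so δ = 0.90901.
Now use the now-vs-future pair: 16827 = β·δ·30100 gives β = 16827/(0.90901·30100) ≈ 0.6150.

β ≈ 0.6150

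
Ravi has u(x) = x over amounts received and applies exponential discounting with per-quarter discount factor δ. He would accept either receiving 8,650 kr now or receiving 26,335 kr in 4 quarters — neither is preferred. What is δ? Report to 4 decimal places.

The payoff in 4 quarters is discounted by δ^4, so u(8650) = δ^4·u(26335) and δ^4 = u(8650)/u(26335).
With u(x) = x: δ^4 = 8650/26335 = 0.32846.
Taking the 4th root: δ = 0.32846^(1/4) ≈ 0.7570.

δ ≈ 0.7570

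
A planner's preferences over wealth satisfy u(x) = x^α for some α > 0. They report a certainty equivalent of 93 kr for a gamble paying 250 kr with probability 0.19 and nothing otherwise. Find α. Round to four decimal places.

α ≈ 1.6794

EU(lottery) = 0.19·250^α + 0.81·0 = 0.19·250^α.
Equating: 93^α = 0.19·250^α, i.e. 0.3720^α = 0.19.
Take logs: α = ln 0.19 / ln(93/250) ≈ 1.679438.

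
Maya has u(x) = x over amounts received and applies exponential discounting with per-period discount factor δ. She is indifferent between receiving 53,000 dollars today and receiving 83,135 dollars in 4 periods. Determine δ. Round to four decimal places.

δ ≈ 0.8936

The payoff in 4 periods is discounted by δ^4, so u(53000) = δ^4·u(83135) and δ^4 = u(53000)/u(83135).
With u(x) = x: δ^4 = 53000/83135 = 0.63752.
So δ = 0.63752^(1/4) ≈ 0.8936.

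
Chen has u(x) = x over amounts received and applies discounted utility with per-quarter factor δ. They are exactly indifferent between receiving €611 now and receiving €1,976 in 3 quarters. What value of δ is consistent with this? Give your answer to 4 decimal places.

Equating discounted utilities: u(611) = δ^3·u(1976) ⇒ δ^3 = u(611)/u(1976).
With u(x) = x: δ^3 = 611/1976 = 0.30921.
Hence δ = (0.30921)^(1/3) = 0.676215.

δ ≈ 0.6762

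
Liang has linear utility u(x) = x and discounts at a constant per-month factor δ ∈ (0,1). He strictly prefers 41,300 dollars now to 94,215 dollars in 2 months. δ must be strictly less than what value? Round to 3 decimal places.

δ < 0.662

Comparing present values: 41300 > δ^2·94215.
So δ^2 < 41300/94215 = 0.43836; taking the square root of both positive sides preserves the inequality.
δ < 0.43836^(1/2) = 0.662.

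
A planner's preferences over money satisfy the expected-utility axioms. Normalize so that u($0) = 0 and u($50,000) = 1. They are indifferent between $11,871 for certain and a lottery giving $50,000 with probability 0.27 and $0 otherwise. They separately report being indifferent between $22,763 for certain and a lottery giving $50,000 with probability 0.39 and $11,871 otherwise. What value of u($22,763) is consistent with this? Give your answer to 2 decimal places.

0.55

From the first indifference, u($11,871) = 0.27·u($50,000) + 0.73·u($0) = 0.27·1 + 0.73·0 = 0.27.
Then u($22,763) = 0.39·u($50,000) + 0.61·u($11,871) = 0.39·1.00 + 0.61·0.27 = 0.5547.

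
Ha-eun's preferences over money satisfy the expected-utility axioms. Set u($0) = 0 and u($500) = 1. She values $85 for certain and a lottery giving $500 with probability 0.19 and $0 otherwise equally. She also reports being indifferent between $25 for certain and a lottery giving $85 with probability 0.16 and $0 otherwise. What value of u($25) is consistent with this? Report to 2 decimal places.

0.03

The first gamble pins u($85): it must equal 0.19·1 + 0.81·0 = 0.19.
Chaining: u($25) = 0.16·0.19 + 0.84·0.00 = 0.0304.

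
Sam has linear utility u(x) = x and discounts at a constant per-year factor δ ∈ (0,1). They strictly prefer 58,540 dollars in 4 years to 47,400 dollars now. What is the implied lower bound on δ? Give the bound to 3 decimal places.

Comparing present values: 47400 < δ^4·58540.
Hence δ^4 > 47400/58540 = 0.80970, and x ↦ x^(1/4) is increasing on (0,∞).
δ > 0.80970^(1/4) = 0.949.

δ > 0.949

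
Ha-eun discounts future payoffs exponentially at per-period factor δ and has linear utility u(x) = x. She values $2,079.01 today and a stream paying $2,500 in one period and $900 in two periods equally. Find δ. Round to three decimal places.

δ ≈ 0.670

Present value of the stream is 2500·δ + 900·δ². Indifference gives 2500δ + 900δ² = 2079.01.
Rearranged: 900δ² + 2500δ − 2079.01 = 0.
By the quadratic formula (taking the positive root), δ = (−2500 + √13734436.00) / 1800 ≈ 0.670.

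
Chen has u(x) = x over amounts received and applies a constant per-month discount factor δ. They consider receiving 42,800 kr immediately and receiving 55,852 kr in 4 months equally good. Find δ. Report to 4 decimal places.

The payoff in 4 months is discounted by δ^4, so u(42800) = δ^4·u(55852) and δ^4 = u(42800)/u(55852).
With u(x) = x: δ^4 = 42800/55852 = 0.76631.
So δ = 0.76631^(1/4) ≈ 0.9356.

δ ≈ 0.9356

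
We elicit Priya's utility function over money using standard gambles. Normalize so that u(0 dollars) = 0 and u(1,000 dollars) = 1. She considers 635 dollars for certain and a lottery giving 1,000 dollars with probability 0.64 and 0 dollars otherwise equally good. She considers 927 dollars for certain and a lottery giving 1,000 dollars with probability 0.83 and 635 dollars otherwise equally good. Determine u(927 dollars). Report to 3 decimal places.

First, u(635 dollars) = 0.64·u(1,000 dollars) + 0.36·u(0 dollars) = 0.64.
The second indifference gives u(927 dollars) = 0.83·u(1,000 dollars) + 0.17·u(635 dollars) = 0.83·1.00 + 0.17·0.64 = 0.9388.

0.939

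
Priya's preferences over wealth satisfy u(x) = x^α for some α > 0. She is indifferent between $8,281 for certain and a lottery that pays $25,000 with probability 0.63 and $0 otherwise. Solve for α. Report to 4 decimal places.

The lottery's expected utility is 0.63·u(25000) + 0.37·u(0) = 0.63·25000^α (since u(0) = 0 for α > 0).
Equating: 8281^α = 0.63·25000^α, i.e. 0.3312^α = 0.63.
Taking logs: α·ln(8281/25000) = ln(0.63), so α = -0.4620355 / -1.1049121 ≈ 0.4182.

α ≈ 0.4182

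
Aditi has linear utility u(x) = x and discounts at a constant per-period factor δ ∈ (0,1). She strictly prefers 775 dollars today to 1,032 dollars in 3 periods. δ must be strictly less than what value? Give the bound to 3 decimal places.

δ < 0.909

The preference means 775 > δ^3·1032.
Dividing by 1032: δ^3 < 0.75097. Both sides are positive, so the cube root keeps the direction.
δ < (775/1032)^(1/3) ≈ 0.909.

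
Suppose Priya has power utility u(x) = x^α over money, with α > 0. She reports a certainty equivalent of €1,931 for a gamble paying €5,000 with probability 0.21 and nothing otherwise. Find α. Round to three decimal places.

α ≈ 1.640

Since u(0) = 0, the lottery's EU is 0.21·5000^α.
Setting u(1931) equal to that: 1931^α = 0.21·5000^α ⇒ (1931/5000)^α = 0.21.
Take logs: α = ln 0.21 / ln(1931/5000) ≈ 1.64037.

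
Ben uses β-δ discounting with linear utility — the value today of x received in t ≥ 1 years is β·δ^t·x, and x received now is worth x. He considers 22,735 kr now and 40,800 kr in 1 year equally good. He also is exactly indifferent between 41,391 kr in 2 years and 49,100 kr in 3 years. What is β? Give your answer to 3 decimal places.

From the later pair, β·δ^2·41391 = β·δ^3·49100; dividing through, δ = 41391/49100 = 0.84299.
The first indifference: 22735 = β·δ·40800, so β = 22735/(δ·40800) = 22735/(0.84299·40800) ≈ 0.661.

β ≈ 0.661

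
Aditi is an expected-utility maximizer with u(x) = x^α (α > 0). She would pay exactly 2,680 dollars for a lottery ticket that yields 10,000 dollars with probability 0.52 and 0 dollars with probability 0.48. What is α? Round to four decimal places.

α ≈ 0.4966

Since u(0) = 0, the lottery's EU is 0.52·10000^α.
Setting u(2680) equal to that: 2680^α = 0.52·10000^α ⇒ (2680/10000)^α = 0.52.
α = ln(0.52) / ln(2680/10000) = -0.6539265/-1.3167683 ≈ 0.4966.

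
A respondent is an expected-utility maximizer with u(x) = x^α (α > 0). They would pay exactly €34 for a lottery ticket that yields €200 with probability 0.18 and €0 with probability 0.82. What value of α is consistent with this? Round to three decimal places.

α ≈ 0.968

The lottery's expected utility is 0.18·u(200) + 0.82·u(0) = 0.18·200^α (since u(0) = 0 for α > 0).
Equating: 34^α = 0.18·200^α, i.e. 0.1700^α = 0.18.
Taking logs: α·ln(34/200) = ln(0.18), so α = -1.714798 / -1.771957 ≈ 0.968.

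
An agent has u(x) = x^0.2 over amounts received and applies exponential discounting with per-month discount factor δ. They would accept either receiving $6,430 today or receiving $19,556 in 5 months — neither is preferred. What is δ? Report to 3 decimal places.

Indifference means u(6430) = δ^5 · u(19556), so δ^5 = u(6430)/u(19556).
Since u(x) = x^0.2, δ^5 = (6430/19556)^0.2 = 0.32880^0.2 = 0.80055.
So δ = 0.80055^(1/5) ≈ 0.956.

δ ≈ 0.956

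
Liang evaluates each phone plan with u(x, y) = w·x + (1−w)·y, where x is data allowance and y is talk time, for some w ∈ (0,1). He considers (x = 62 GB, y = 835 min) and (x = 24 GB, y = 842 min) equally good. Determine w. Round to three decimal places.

u(62,835) = u(24,842) means w·62 + (1−w)·835 = w·24 + (1−w)·842.
Collecting terms: w·38 = (1−w)·7.
So w/(1−w) = 7/38 = 0.1842, giving w = 7/(38+7) = 0.156.

w = 0.156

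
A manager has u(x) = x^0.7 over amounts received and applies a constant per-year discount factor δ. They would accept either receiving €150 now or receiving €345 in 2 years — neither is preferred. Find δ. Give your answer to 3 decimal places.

The payoff in 2 years is discounted by δ^2, so u(150) = δ^2·u(345) and δ^2 = u(150)/u(345).
Since u(x) = x^0.7, δ^2 = (150/345)^0.7 = 0.43478^0.7 = 0.55820.
So δ = 0.55820^(1/2) ≈ 0.747.

δ ≈ 0.747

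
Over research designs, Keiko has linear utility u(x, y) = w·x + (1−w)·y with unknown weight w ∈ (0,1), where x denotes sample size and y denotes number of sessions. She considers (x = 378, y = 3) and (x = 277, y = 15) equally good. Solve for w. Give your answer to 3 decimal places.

u(378,3) = u(277,15) means w·378 + (1−w)·3 = w·277 + (1−w)·15.
Collecting terms: w·101 = (1−w)·12.
The marginal rate of substitution is 12/101, so w = 12/(101+12) = 0.106.

w = 0.106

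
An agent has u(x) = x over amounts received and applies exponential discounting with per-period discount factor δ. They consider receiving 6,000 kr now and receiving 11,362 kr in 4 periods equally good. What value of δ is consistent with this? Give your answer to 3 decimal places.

Equating discounted utilities: u(6000) = δ^4·u(11362) ⇒ δ^4 = u(6000)/u(11362).
With u(x) = x: δ^4 = 6000/11362 = 0.52808.
Taking the 4th root: δ = 0.52808^(1/4) ≈ 0.852.

δ ≈ 0.852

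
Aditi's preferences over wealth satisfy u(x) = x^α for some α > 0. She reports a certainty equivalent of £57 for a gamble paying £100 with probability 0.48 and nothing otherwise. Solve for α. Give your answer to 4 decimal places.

α ≈ 1.3057

EU(lottery) = 0.48·100^α + 0.52·0 = 0.48·100^α.
Equating: 57^α = 0.48·100^α, i.e. 0.5700^α = 0.48.
Take logs: α = ln 0.48 / ln(57/100) ≈ 1.305719.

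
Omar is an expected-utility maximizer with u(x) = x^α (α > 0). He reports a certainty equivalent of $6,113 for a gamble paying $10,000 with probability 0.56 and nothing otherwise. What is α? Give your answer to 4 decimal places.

The lottery's expected utility is 0.56·u(10000) + 0.44·u(0) = 0.56·10000^α (since u(0) = 0 for α > 0).
Indifference: 6113^α = 0.56·10000^α, so (6113/10000)^α = 0.56.
α = ln(0.56) / ln(6113/10000) = -0.5798185/-0.4921674 ≈ 1.1781.

α ≈ 1.1781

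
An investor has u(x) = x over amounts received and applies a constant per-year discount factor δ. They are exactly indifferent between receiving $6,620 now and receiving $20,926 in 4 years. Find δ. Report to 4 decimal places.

δ ≈ 0.7500

The payoff in 4 years is discounted by δ^4, so u(6620) = δ^4·u(20926) and δ^4 = u(6620)/u(20926).
With u(x) = x: δ^4 = 6620/20926 = 0.31635.
Hence δ = (0.31635)^(1/4) = 0.749968.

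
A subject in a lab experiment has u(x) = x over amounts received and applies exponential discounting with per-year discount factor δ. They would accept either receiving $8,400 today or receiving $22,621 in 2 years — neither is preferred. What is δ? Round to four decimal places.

Indifference means u(8400) = δ^2 · u(22621), so δ^2 = u(8400)/u(22621).
With u(x) = x: δ^2 = 8400/22621 = 0.37134.
Hence δ = (0.37134)^(1/2) = 0.609374.

δ ≈ 0.6094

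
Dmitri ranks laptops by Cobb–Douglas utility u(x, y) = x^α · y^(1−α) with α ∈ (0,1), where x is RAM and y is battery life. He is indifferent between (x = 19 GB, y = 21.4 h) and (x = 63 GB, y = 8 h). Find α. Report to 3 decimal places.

α ≈ 0.451

Set the two utilities equal: 19^α·21.4^(1−α) = 63^α·8^(1−α).
Rearrange to (19/63)^α = (8/21.4)^(1−α) and take logs: α·-1.198696 = (1−α)·-0.983949.
Thus α·(-2.182645) = -0.983949, so α = -0.983949/-2.182645 ≈ 0.451.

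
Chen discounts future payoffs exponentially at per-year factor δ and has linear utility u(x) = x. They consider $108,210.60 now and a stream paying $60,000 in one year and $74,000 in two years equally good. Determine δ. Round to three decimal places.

The stream is worth 60000δ + 74000δ² today, so 60000δ + 74000δ² = 108210.60.
So 74000δ² + 60000δ − 108210.60 = 0.
The positive root is δ = [−60000 + √(60000² + 4·74000·108210.60)] / (2·74000) = (−60000 + 188760.000)/148000 ≈ 0.870.

δ ≈ 0.870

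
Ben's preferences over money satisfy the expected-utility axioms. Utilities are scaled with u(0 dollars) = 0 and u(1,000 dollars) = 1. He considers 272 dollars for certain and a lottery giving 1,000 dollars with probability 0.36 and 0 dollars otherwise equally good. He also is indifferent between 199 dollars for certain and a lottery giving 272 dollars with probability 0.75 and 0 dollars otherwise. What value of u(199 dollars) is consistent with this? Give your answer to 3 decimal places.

First, u(272 dollars) = 0.36·u(1,000 dollars) + 0.64·u(0 dollars) = 0.36.
Chaining: u(199 dollars) = 0.75·0.36 + 0.25·0.00 = 0.2700.

0.270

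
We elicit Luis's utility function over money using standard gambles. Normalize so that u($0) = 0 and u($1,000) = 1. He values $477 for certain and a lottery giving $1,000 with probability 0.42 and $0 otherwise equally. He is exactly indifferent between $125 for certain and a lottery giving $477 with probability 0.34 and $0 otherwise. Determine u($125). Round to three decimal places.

0.143

From the first indifference, u($477) = 0.42·u($1,000) + 0.58·u($0) = 0.42·1 + 0.58·0 = 0.42.
Then u($125) = 0.34·u($477) + 0.66·u($0) = 0.34·0.42 + 0.66·0.00 = 0.1428.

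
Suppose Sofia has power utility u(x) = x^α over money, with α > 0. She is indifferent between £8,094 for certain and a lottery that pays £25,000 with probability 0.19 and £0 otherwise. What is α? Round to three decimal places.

α ≈ 1.473

Since u(0) = 0, the lottery's EU is 0.19·25000^α.
Equating: 8094^α = 0.19·25000^α, i.e. 0.3238^α = 0.19.
Take logs: α = ln 0.19 / ln(8094/25000) ≈ 1.47260.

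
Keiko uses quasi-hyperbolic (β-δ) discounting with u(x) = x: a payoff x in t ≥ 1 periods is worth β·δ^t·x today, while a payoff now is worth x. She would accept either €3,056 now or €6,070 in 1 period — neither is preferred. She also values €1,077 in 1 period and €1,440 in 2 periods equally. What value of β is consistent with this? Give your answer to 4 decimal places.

β ≈ 0.6731

Both payoffs in the second observation are in the future, so β drops out: δ^1·1077 = δ^2·1440 ⇒ δ = 1077/1440 = 0.74792.
The first indifference: 3056 = β·δ·6070, so β = 3056/(δ·6070) = 3056/(0.74792·6070) ≈ 0.6731.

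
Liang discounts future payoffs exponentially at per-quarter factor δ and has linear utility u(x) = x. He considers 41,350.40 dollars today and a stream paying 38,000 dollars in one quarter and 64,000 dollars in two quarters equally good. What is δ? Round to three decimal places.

Equating present values: 41350.40 = 38000δ + 64000δ².
That is, 64000δ² + 38000δ − 41350.40 = 0, a quadratic in δ.
δ = (−38000 + √(38000² + 4·64000·41350.40)) / (2·64000) = (−38000 + √12029702400.00) / 128000 ≈ 0.560.

δ ≈ 0.560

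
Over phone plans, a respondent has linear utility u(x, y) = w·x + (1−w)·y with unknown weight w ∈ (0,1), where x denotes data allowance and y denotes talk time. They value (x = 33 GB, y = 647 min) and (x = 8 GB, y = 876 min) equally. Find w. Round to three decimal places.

w = 0.902

u(33,647) = u(8,876) means w·33 + (1−w)·647 = w·8 + (1−w)·876.
w·(33−8) = (1−w)·(876−647), i.e. w·25 = (1−w)·229.
Hence w = 229/(25+229) = 229/254 = 0.902.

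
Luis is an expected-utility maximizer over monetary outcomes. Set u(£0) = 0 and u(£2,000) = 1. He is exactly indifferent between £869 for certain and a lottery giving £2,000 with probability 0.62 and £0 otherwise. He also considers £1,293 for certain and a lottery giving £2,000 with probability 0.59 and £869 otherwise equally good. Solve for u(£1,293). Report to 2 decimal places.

First, u(£869) = 0.62·u(£2,000) + 0.38·u(£0) = 0.62.
Then u(£1,293) = 0.59·u(£2,000) + 0.41·u(£869) = 0.59·1.00 + 0.41·0.62 = 0.8442.

0.84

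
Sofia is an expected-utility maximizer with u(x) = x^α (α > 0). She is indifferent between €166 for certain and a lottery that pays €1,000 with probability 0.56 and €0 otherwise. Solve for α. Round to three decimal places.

α ≈ 0.323

The lottery's expected utility is 0.56·u(1000) + 0.44·u(0) = 0.56·1000^α (since u(0) = 0 for α > 0).
Setting u(166) equal to that: 166^α = 0.56·1000^α ⇒ (166/1000)^α = 0.56.
Taking logs: α·ln(166/1000) = ln(0.56), so α = -0.579818 / -1.795767 ≈ 0.323.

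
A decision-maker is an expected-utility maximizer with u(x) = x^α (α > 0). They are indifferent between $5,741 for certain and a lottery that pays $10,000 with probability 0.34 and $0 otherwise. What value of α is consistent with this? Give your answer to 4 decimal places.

α ≈ 1.9440

The lottery's expected utility is 0.34·u(10000) + 0.66·u(0) = 0.34·10000^α (since u(0) = 0 for α > 0).
Setting u(5741) equal to that: 5741^α = 0.34·10000^α ⇒ (5741/10000)^α = 0.34.
Take logs: α = ln 0.34 / ln(5741/10000) ≈ 1.943970.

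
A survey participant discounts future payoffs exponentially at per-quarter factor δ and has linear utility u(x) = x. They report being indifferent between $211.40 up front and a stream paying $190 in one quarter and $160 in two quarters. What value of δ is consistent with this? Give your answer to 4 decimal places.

The stream is worth 190δ + 160δ² today, so 190δ + 160δ² = 211.40.
So 160δ² + 190δ − 211.40 = 0.
The positive root is δ = [−190 + √(190² + 4·160·211.40)] / (2·160) = (−190 + 414.000)/320 ≈ 0.7000.

δ ≈ 0.7000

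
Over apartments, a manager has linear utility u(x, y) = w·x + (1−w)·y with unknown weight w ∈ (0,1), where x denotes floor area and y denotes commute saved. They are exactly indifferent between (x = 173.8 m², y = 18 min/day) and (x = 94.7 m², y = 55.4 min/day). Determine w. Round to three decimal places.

w = 0.321

u(173.8,18) = u(94.7,55.4) means w·173.8 + (1−w)·18 = w·94.7 + (1−w)·55.4.
w·(173.8−94.7) = (1−w)·(55.4−18), i.e. w·79.1 = (1−w)·37.4.
The marginal rate of substitution is 37.4/79.1, so w = 37.4/(79.1+37.4) = 0.321.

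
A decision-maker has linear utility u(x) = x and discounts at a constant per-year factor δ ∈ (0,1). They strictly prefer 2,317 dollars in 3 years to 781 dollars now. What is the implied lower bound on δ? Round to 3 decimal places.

Comparing present values: 781 < δ^3·2317.
Hence δ^3 > 781/2317 = 0.33707, and x ↦ x^(1/3) is increasing on (0,∞).
δ > (781/2317)^(1/3) ≈ 0.696.

δ > 0.696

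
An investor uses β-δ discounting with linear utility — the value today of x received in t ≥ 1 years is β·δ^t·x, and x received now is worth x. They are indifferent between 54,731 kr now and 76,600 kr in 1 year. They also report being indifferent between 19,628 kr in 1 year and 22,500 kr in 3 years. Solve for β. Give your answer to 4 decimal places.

Both payoffs in the second observation are in the future, so β drops out: δ^1·19628 = δ^3·22500 ⇒ δ^2 = 19628/22500 = 0.87236, so δ = 0.93400.
Now use the now-vs-future pair: 54731 = β·δ·76600 gives β = 54731/(0.93400·76600) ≈ 0.7650.

β ≈ 0.7650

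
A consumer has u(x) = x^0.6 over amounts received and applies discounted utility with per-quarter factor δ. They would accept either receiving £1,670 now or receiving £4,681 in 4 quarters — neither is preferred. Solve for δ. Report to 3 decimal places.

Indifference means u(1670) = δ^4 · u(4681), so δ^4 = u(1670)/u(4681).
Since u(x) = x^0.6, δ^4 = (1670/4681)^0.6 = 0.35676^0.6 = 0.53880.
So δ = 0.53880^(1/4) ≈ 0.857.

δ ≈ 0.857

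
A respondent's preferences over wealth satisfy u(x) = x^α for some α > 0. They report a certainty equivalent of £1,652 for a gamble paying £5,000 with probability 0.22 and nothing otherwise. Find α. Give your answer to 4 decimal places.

Since u(0) = 0, the lottery's EU is 0.22·5000^α.
Setting u(1652) equal to that: 1652^α = 0.22·5000^α ⇒ (1652/5000)^α = 0.22.
α = ln(0.22) / ln(1652/5000) = -1.5141277/-1.1074512 ≈ 1.3672.

α ≈ 1.3672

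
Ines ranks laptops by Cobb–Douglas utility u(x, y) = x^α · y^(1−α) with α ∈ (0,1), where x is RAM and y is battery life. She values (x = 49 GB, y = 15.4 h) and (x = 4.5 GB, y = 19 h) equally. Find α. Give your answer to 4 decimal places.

Set the two utilities equal: 49^α·15.4^(1−α) = 4.5^α·19^(1−α).
(49/4.5)^α = (19/15.4)^(1−α); take logs: α·ln(49/4.5) = (1−α)·ln(19/15.4), i.e. α·2.3877429 = (1−α)·0.2100715.
Thus α·(2.5978144) = 0.2100715, so α = 0.2100715/2.5978144 ≈ 0.0809.

α ≈ 0.0809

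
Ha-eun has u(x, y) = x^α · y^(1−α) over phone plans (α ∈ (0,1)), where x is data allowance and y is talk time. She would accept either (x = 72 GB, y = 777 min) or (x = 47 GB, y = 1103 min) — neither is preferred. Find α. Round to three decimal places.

α ≈ 0.451

Indifference: 72^α · 777^(1−α) = 47^α · 1103^(1−α).
Rearrange to (72/47)^α = (1103/777)^(1−α) and take logs: α·0.426519 = (1−α)·0.350349.
Thus α·(0.776868) = 0.350349, so α = 0.350349/0.776868 ≈ 0.451.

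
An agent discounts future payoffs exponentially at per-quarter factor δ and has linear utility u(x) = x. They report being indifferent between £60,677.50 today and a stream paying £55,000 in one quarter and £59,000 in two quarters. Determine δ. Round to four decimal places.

δ ≈ 0.6500

Present value of the stream is 55000·δ + 59000·δ². Indifference gives 55000δ + 59000δ² = 60677.50.
Rearranged: 59000δ² + 55000δ − 60677.50 = 0.
By the quadratic formula (taking the positive root), δ = (−55000 + √17344890000.00) / 118000 ≈ 0.6500.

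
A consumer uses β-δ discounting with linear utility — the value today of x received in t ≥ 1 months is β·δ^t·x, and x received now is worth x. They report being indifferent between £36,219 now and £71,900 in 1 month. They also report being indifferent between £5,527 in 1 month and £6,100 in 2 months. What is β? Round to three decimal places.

From the later pair, β·δ^1·5527 = β·δ^2·6100; dividing through, δ = 5527/6100 = 0.90607.
The first indifference: 36219 = β·δ·71900, so β = 36219/(δ·71900) = 36219/(0.90607·71900) ≈ 0.556.

β ≈ 0.556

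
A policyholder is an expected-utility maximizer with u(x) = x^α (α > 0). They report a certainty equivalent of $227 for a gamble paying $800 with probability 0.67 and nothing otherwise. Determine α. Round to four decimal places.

α ≈ 0.3179

Since u(0) = 0, the lottery's EU is 0.67·800^α.
Setting u(227) equal to that: 227^α = 0.67·800^α ⇒ (227/800)^α = 0.67.
α = ln(0.67) / ln(227/800) = -0.4004776/-1.2596617 ≈ 0.3179.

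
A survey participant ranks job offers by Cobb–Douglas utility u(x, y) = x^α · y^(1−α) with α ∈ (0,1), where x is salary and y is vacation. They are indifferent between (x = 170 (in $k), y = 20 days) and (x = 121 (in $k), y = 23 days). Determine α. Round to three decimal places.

Set the two utilities equal: 170^α·20^(1−α) = 121^α·23^(1−α).
(170/121)^α = (23/20)^(1−α); take logs: α·ln(170/121) = (1−α)·ln(23/20), i.e. α·0.340008 = (1−α)·0.139762.
So α/(1−α) = (0.139762)/(0.340008) = 0.411055, and α = 0.411055/1.411055 ≈ 0.291.

α ≈ 0.291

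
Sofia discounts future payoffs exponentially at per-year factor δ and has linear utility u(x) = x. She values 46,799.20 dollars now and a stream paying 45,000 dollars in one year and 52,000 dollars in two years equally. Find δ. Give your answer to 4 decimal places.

δ ≈ 0.6100

The stream is worth 45000δ + 52000δ² today, so 45000δ + 52000δ² = 46799.20.
So 52000δ² + 45000δ − 46799.20 = 0.
By the quadratic formula (taking the positive root), δ = (−45000 + √11759233600.00) / 104000 ≈ 0.6100.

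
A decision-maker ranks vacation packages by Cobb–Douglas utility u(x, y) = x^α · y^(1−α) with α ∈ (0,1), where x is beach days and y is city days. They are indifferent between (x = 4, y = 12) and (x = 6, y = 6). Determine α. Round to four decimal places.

α ≈ 0.6309

The Cobb–Douglas utilities coincide, so 4^α·12^(1−α) = 6^α·6^(1−α).
Taking logs: α·ln 4 + (1−α)·ln 12 = α·ln 6 + (1−α)·ln 6, i.e. α·-0.4054651 = (1−α)·-0.6931472.
With A = -0.4054651 and B = -0.6931472: α·A = (1−α)·B, so α = B/(A+B) = -0.6931472/-1.0986123 ≈ 0.6309.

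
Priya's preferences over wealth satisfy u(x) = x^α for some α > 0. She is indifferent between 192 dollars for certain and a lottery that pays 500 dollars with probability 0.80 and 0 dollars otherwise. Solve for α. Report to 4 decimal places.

α ≈ 0.2331

Since u(0) = 0, the lottery's EU is 0.80·500^α.
Indifference: 192^α = 0.80·500^α, so (192/500)^α = 0.80.
Taking logs: α·ln(192/500) = ln(0.80), so α = -0.2231436 / -0.9571127 ≈ 0.2331.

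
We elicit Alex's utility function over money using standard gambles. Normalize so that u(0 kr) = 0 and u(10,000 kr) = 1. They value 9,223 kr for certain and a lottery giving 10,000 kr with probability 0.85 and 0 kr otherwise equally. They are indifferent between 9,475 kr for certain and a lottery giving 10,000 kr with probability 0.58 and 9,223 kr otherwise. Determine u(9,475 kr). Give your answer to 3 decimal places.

0.937

The first gamble pins u(9,223 kr): it must equal 0.85·1 + 0.15·0 = 0.85.
Then u(9,475 kr) = 0.58·u(10,000 kr) + 0.42·u(9,223 kr) = 0.58·1.00 + 0.42·0.85 = 0.9370.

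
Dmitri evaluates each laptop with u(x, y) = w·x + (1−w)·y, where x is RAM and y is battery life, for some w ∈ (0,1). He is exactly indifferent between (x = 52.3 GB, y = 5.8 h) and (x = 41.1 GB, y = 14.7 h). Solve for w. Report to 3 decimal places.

Indifference: w·52.3 + (1−w)·5.8 = w·41.1 + (1−w)·14.7.
Rearranging, 11.2·w − 8.9·(1−w) = 0.
Hence w = 8.9/(11.2+8.9) = 8.9/20.1 = 0.443.

w = 0.443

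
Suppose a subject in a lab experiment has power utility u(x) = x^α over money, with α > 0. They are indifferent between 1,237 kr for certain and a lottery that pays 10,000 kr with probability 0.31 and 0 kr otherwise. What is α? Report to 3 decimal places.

The lottery's expected utility is 0.31·u(10000) + 0.69·u(0) = 0.31·10000^α (since u(0) = 0 for α > 0).
Indifference: 1237^α = 0.31·10000^α, so (1237/10000)^α = 0.31.
Taking logs: α·ln(1237/10000) = ln(0.31), so α = -1.171183 / -2.089896 ≈ 0.560.

α ≈ 0.560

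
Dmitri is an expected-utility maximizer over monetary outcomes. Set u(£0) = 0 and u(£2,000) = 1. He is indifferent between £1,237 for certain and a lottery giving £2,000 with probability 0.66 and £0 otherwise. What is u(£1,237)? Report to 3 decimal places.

By the standard-gamble method, u(£1,237) is just the indifference probability on the best outcome: 0.66.

0.660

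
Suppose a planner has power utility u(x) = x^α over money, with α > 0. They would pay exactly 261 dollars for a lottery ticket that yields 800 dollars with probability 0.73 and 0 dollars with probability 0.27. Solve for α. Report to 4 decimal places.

α ≈ 0.2810

EU(lottery) = 0.73·800^α + 0.27·0 = 0.73·800^α.
Indifference: 261^α = 0.73·800^α, so (261/800)^α = 0.73.
α = ln(0.73) / ln(261/800) = -0.3147107/-1.1200913 ≈ 0.2810.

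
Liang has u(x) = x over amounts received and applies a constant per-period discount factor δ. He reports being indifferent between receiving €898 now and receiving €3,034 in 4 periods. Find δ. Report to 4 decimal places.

δ ≈ 0.7376

Equating discounted utilities: u(898) = δ^4·u(3034) ⇒ δ^4 = u(898)/u(3034).
With u(x) = x: δ^4 = 898/3034 = 0.29598.
So δ = 0.29598^(1/4) ≈ 0.7376.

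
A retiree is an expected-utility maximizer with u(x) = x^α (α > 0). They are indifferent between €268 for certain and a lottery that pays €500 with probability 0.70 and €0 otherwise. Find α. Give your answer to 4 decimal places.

EU(lottery) = 0.70·500^α + 0.30·0 = 0.70·500^α.
Indifference: 268^α = 0.70·500^α, so (268/500)^α = 0.70.
Take logs: α = ln 0.70 / ln(268/500) ≈ 0.571942.

α ≈ 0.5719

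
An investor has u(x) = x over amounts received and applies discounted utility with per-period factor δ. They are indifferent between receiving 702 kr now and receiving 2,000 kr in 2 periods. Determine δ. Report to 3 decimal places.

Equating discounted utilities: u(702) = δ^2·u(2000) ⇒ δ^2 = u(702)/u(2000).
With u(x) = x: δ^2 = 702/2000 = 0.35100.
Hence δ = (0.35100)^(1/2) = 0.59245.

δ ≈ 0.592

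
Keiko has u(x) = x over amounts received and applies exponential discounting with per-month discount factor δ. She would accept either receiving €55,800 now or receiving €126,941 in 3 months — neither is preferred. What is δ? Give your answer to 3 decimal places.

δ ≈ 0.760

Indifference means u(55800) = δ^3 · u(126941), so δ^3 = u(55800)/u(126941).
With u(x) = x: δ^3 = 55800/126941 = 0.43957.
So δ = 0.43957^(1/3) ≈ 0.760.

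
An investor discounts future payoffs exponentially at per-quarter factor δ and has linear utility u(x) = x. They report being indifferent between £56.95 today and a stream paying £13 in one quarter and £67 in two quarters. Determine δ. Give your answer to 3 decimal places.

The stream is worth 13δ + 67δ² today, so 13δ + 67δ² = 56.95.
So 67δ² + 13δ − 56.95 = 0.
By the quadratic formula (taking the positive root), δ = (−13 + √15431.60) / 134 ≈ 0.830.

δ ≈ 0.830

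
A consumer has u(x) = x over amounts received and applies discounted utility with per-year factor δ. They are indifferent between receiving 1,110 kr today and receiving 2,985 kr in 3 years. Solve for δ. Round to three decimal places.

δ ≈ 0.719

The payoff in 3 years is discounted by δ^3, so u(1110) = δ^3·u(2985) and δ^3 = u(1110)/u(2985).
With u(x) = x: δ^3 = 1110/2985 = 0.37186.
So δ = 0.37186^(1/3) ≈ 0.719.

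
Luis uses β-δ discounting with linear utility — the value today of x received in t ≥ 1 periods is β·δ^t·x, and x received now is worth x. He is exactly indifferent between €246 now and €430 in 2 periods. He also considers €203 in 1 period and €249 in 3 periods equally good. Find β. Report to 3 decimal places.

β ≈ 0.702

Both payoffs in the second observation are in the future, so β drops out: δ^1·203 = δ^3·249 ⇒ δ^2 = 203/249 = 0.81526, so δ = 0.90292.
Substituting δ into 246 = β·δ^2·430: β = 246/(350.562) ≈ 0.702.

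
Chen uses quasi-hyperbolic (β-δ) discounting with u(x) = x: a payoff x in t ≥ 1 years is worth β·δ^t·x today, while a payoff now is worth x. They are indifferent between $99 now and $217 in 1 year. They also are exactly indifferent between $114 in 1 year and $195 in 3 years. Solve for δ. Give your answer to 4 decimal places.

From the later pair, β·δ^1·114 = β·δ^3·195; dividing through, δ^2 = 114/195 = 0.58462, so δ = 0.76460.

δ ≈ 0.7646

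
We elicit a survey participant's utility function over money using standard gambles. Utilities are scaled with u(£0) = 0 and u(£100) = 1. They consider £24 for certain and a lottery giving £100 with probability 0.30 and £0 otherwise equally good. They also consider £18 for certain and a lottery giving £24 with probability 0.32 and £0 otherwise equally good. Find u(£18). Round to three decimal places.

The first gamble pins u(£24): it must equal 0.30·1 + 0.70·0 = 0.30.
The second indifference gives u(£18) = 0.32·u(£24) + 0.68·u(£0) = 0.32·0.30 + 0.68·0.00 = 0.0960.

0.096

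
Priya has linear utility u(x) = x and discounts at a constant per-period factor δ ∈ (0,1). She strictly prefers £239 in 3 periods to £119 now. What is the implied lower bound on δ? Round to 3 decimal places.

δ > 0.793

The preference means 119 < δ^3·239.
Hence δ^3 > 119/239 = 0.49791, and x ↦ x^(1/3) is increasing on (0,∞).
δ > (119/239)^(1/3) ≈ 0.793.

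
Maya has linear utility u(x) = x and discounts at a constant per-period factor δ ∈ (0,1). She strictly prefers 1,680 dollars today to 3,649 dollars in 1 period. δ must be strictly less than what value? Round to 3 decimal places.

δ < 0.460

The preference means 1680 > δ·3649.
Dividing through by 3649 gives δ < 0.46040.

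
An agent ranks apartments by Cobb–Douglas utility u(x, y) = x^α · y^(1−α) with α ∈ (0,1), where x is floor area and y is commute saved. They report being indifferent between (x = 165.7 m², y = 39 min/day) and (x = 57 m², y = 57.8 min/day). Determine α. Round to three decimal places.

The Cobb–Douglas utilities coincide, so 165.7^α·39^(1−α) = 57^α·57.8^(1−α).
Rearrange to (165.7/57)^α = (57.8/39)^(1−α) and take logs: α·1.067128 = (1−α)·0.393427.
With A = 1.067128 and B = 0.393427: α·A = (1−α)·B, so α = B/(A+B) = 0.393427/1.460555 ≈ 0.269.

α ≈ 0.269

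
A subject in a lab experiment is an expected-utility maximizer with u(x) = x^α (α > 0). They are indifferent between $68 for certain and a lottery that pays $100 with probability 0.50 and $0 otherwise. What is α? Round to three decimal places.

α ≈ 1.797

Since u(0) = 0, the lottery's EU is 0.50·100^α.
Setting u(68) equal to that: 68^α = 0.50·100^α ⇒ (68/100)^α = 0.50.
Taking logs: α·ln(68/100) = ln(0.50), so α = -0.693147 / -0.385662 ≈ 1.797.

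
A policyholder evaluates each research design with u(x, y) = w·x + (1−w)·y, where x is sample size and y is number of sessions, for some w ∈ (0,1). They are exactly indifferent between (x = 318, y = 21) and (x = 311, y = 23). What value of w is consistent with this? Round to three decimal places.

w = 0.222

Equating utilities: w·318 + (1−w)·21 = w·311 + (1−w)·23.
Collecting terms: w·7 = (1−w)·2.
Hence w = 2/(7+2) = 2/9 = 0.222.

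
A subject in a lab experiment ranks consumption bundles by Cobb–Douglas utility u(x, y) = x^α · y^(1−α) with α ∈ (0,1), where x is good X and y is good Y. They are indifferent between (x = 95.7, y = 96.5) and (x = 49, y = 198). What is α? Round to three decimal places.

α ≈ 0.518

The Cobb–Douglas utilities coincide, so 95.7^α·96.5^(1−α) = 49^α·198^(1−α).
(95.7/49)^α = (198/96.5)^(1−α); take logs: α·ln(95.7/49) = (1−α)·ln(198/96.5), i.e. α·0.669398 = (1−α)·0.718724.
With A = 0.669398 and B = 0.718724: α·A = (1−α)·B, so α = B/(A+B) = 0.718724/1.388122 ≈ 0.518.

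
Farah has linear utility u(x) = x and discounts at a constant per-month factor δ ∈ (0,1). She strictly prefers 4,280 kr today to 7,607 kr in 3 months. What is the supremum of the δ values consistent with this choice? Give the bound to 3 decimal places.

Comparing present values: 4280 > δ^3·7607.
Hence δ^3 < 4280/7607 = 0.56264, and x ↦ x^(1/3) is increasing on (0,∞).
δ < 0.56264^(1/3) = 0.826.

δ < 0.826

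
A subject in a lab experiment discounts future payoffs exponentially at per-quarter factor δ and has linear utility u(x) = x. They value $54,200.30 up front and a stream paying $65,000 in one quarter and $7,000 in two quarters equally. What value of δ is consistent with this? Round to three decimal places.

δ ≈ 0.770

Present value of the stream is 65000·δ + 7000·δ². Indifference gives 65000δ + 7000δ² = 54200.30.
So 7000δ² + 65000δ − 54200.30 = 0.
By the quadratic formula (taking the positive root), δ = (−65000 + √5742608400.00) / 14000 ≈ 0.770.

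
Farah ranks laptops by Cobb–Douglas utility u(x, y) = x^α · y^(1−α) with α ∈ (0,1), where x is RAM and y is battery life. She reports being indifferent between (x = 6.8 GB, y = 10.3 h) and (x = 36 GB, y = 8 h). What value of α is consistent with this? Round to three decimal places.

Set the two utilities equal: 6.8^α·10.3^(1−α) = 36^α·8^(1−α).
(6.8/36)^α = (8/10.3)^(1−α); take logs: α·ln(6.8/36) = (1−α)·ln(8/10.3), i.e. α·-1.666596 = (1−α)·-0.252702.
With A = -1.666596 and B = -0.252702: α·A = (1−α)·B, so α = B/(A+B) = -0.252702/-1.919298 ≈ 0.132.

α ≈ 0.132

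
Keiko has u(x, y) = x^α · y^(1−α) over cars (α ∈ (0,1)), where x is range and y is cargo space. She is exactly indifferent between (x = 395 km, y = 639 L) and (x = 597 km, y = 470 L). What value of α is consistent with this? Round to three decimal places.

α ≈ 0.427

Indifference: 395^α · 639^(1−α) = 597^α · 470^(1−α).
Taking logs: α·ln 395 + (1−α)·ln 639 = α·ln 597 + (1−α)·ln 470, i.e. α·-0.413031 = (1−α)·-0.307172.
So α/(1−α) = (-0.307172)/(-0.413031) = 0.743702, and α = 0.743702/1.743702 ≈ 0.427.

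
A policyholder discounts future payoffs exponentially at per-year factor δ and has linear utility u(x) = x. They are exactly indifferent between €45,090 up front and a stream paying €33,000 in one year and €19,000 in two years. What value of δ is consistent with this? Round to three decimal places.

Equating present values: 45090 = 33000δ + 19000δ².
That is, 19000δ² + 33000δ − 45090 = 0, a quadratic in δ.
δ = (−33000 + √(33000² + 4·19000·45090)) / (2·19000) = (−33000 + √4515840000.00) / 38000 ≈ 0.900.

δ ≈ 0.900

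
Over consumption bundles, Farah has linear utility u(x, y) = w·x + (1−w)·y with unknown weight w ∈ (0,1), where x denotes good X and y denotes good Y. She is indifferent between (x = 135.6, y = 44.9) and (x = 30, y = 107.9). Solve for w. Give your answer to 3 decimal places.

w = 0.374

Equating utilities: w·135.6 + (1−w)·44.9 = w·30 + (1−w)·107.9.
Rearranging, 105.6·w − 63·(1−w) = 0.
So w/(1−w) = 63/105.6 = 0.5966, giving w = 63/(105.6+63) = 0.374.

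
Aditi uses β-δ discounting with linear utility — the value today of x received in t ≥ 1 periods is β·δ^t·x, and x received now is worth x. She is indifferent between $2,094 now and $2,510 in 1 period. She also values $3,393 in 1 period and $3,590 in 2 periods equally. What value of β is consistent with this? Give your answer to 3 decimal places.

The second indifference involves only future payoffs, so β cancels: β·δ^1·3393 = β·δ^2·3590, giving δ = 3393/3590 = 0.94513.
The first indifference: 2094 = β·δ·2510, so β = 2094/(δ·2510) = 2094/(0.94513·2510) ≈ 0.883.

β ≈ 0.883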